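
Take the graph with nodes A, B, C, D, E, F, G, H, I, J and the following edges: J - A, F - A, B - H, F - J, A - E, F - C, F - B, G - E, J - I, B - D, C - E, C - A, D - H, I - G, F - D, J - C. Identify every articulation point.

F

Removing F increases the component count from 1 to 2, so F is a cut vertex.
By contrast removing E leaves 1 component; it is not a cut vertex. No other vertex is a cut vertex either.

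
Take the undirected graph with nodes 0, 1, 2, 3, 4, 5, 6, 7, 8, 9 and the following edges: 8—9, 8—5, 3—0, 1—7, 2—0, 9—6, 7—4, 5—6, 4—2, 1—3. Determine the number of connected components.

2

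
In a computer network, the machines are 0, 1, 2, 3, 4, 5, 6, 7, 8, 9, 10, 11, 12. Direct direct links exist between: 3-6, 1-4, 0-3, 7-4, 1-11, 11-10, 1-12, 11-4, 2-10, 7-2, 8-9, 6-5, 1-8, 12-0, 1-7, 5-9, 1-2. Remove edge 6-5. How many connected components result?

6 and 5 are still connected via 6-3-0-12-1-8-9-5, so the component count stays at 1.

1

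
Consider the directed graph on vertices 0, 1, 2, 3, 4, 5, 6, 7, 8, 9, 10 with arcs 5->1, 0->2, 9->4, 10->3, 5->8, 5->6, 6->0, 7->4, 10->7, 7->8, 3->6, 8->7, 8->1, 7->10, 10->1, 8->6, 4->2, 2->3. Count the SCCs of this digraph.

{0, 2, 3, 6} are all mutually reachable — one SCC of size 4.
{7, 8, 10} are all mutually reachable — one SCC of size 3.
{1} is an SCC by itself.
{9} is an SCC by itself.
{5} is an SCC by itself.
(and 1 more singleton SCC)
That gives 6 strongly connected components.

6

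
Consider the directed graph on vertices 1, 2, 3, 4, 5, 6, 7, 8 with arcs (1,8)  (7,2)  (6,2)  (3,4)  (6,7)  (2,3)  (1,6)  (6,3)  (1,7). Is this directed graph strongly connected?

No

There is no directed path from 3 to 2, so the graph is not strongly connected.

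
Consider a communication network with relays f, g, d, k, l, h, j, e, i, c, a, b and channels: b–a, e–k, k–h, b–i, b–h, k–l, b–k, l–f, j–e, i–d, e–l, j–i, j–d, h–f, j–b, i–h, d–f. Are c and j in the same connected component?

No

The component containing c is {c}, and j is not in it.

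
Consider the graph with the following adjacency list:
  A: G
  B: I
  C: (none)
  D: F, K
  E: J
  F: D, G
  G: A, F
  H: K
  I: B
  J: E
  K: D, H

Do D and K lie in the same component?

Yes

From D we can reach A, D, F, G, H, K, which includes K.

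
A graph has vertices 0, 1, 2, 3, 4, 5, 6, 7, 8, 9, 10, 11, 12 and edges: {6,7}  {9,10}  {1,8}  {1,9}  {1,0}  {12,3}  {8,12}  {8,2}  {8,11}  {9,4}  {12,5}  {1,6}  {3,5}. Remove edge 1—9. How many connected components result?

2

Before removal there is 1 component.
1—9 is a bridge — removing it separates 1's side from 9's side.
After removal: 2 components.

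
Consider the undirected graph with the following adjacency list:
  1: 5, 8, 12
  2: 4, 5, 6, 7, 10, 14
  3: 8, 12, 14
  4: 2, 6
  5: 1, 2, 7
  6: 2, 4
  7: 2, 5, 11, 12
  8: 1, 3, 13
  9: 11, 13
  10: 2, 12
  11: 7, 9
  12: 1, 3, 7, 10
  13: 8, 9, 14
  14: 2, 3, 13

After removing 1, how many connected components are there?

With 1 gone, the remaining components are: {2, 3, 4, 5, 6, 7, 8, 9, 10, 11, 12, 13, 14}.
That is 1 component.

1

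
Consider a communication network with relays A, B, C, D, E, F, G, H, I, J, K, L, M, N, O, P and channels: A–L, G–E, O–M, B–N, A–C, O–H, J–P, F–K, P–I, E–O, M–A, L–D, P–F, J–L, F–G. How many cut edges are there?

The edges on the cycle J-P-F-G-E-O-M-A-L-J are not bridges since each lies on that cycle.
But removing C–A disconnects C from A; removing P–I disconnects P from I; removing H–O disconnects H from O; removing L–D disconnects L from D — these are bridges.
In total 6 edges are bridges.

6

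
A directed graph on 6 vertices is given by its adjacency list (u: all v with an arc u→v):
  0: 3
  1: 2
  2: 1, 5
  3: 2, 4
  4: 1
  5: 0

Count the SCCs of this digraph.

{0, 1, 2, 3, 4, 5} are all mutually reachable — one SCC of size 6.
That gives 1 strongly connected component.

1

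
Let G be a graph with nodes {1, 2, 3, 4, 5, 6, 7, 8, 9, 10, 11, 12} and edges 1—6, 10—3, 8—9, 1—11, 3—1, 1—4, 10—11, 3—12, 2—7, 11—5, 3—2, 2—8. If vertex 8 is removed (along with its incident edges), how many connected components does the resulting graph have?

With 8 gone, the remaining components are: {9}; {1, 2, 3, 4, 5, 6, 7, 10, 11, 12}.
That is 2 components.

2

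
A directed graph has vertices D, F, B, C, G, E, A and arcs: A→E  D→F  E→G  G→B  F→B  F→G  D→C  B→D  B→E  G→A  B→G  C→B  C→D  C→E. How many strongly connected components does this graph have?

1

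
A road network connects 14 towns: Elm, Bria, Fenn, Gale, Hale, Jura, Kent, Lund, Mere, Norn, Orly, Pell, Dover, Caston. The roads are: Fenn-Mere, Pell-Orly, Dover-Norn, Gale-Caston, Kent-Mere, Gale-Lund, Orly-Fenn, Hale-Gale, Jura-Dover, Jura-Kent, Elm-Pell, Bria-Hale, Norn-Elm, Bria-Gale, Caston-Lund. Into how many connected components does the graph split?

Starting from Bria we can reach Bria, Gale, Hale, Lund, Caston. That is one component of size 5.
Starting from Elm we can reach Elm, Fenn, Jura, Kent, Mere, Norn, Orly, Pell, Dover. That is one component of size 9.
Total: 2 components.

2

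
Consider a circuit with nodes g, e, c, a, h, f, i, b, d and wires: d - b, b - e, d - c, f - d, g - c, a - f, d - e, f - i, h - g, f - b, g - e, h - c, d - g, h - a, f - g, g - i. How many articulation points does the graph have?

0

Removing i, for instance, still leaves 1 component. No single vertex removal increases the component count — the graph has no articulation points.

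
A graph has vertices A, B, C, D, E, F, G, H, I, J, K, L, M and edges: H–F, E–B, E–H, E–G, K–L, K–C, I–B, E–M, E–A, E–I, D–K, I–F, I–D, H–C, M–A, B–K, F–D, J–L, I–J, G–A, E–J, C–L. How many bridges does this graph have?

0

The edges on the cycle E-I-B-E are not bridges since each lies on that cycle.
Every edge lies on some cycle, so there are no bridges.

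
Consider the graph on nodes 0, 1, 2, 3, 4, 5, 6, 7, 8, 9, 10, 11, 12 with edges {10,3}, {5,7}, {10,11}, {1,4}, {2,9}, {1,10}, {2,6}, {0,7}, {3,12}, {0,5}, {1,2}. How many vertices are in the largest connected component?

9

8 is isolated — a component by itself.
Starting from 0 we can reach 0, 5, 7. That is one component of size 3.
Starting from 1 we can reach 1, 2, 3, 4, 6, 9, 10, 11, 12. That is one component of size 9.
The largest has 9 vertices.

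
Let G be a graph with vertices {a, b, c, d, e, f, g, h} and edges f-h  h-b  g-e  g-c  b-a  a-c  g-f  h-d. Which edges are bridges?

d-h, e-g

The edges on the cycle g-f-h-b-a-c-g are not bridges since each lies on that cycle.
But removing g-e disconnects g from e; removing h-d disconnects h from d — these are bridges.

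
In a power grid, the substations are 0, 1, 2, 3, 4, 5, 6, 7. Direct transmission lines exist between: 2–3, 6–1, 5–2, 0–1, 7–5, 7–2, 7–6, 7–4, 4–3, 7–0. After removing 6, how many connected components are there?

With 6 gone, the remaining components are: {0, 1, 2, 3, 4, 5, 7}.
That is 1 component.

1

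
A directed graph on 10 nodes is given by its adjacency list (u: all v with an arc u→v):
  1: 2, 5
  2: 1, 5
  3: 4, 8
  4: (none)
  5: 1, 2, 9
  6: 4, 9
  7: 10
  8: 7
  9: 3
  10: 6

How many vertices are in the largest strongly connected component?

{3, 6, 7, 8, 9, 10} are all mutually reachable — one SCC of size 6.
{1, 2, 5} are all mutually reachable — one SCC of size 3.
{4} is an SCC by itself.
The largest has 6 vertices.

6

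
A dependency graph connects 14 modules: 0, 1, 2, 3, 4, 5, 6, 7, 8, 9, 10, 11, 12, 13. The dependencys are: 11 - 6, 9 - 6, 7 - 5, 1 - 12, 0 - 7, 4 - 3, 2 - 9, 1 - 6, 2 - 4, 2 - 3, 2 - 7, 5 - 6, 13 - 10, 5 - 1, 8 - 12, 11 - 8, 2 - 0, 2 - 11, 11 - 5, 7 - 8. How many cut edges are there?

1

The edges on the cycle 2-4-3-2 are not bridges since each lies on that cycle.
But removing 13 - 10 disconnects 13 from 10 — this is a bridge.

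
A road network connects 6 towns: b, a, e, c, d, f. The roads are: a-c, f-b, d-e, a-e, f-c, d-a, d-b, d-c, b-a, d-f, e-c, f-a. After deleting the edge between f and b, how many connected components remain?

f and b are still connected via f-d-b, so the component count stays at 1.

1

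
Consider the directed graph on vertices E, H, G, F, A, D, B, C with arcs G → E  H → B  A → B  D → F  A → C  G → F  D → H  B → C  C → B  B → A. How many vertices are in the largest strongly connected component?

{A, B, C} are all mutually reachable — one SCC of size 3.
{E} is an SCC by itself.
{G} is an SCC by itself.
{H} is an SCC by itself.
{F} is an SCC by itself.
(and 1 more singleton SCC)
The largest has 3 vertices.

3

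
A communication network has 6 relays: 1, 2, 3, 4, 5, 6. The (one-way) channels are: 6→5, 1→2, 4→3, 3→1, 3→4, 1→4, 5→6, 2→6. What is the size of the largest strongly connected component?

3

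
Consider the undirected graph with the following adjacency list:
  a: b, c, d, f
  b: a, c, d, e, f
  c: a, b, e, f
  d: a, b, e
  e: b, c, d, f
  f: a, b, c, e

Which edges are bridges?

none

The edges on the cycle b-f-a-b are not bridges since each lies on that cycle.
Every edge lies on some cycle, so there are no bridges.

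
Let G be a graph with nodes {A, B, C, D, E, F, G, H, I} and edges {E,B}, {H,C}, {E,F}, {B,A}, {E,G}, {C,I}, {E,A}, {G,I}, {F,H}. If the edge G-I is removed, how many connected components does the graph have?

G and I are still connected via G-E-F-H-C-I, so the component count stays at 2.

2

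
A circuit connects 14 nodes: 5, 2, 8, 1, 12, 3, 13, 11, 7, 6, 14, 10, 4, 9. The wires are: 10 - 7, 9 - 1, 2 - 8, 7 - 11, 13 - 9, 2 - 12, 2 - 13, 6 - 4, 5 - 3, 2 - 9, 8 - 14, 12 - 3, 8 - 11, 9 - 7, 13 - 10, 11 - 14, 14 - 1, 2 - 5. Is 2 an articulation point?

Yes

Deleting 2 raises the number of components from 2 to 3, so 2 is a cut vertex.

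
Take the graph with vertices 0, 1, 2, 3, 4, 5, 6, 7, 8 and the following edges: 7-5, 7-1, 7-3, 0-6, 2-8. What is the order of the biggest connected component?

4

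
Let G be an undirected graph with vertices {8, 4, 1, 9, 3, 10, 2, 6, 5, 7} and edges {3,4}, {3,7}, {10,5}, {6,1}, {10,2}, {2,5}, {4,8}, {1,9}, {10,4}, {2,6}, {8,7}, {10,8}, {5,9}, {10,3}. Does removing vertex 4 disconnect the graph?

No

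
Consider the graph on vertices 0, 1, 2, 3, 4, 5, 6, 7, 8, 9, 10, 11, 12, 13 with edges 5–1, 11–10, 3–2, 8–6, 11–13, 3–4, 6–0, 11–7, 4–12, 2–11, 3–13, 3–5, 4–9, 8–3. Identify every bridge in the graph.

0-6, 1-5, 10-11, 11-7, 12-4, 3-4, 3-5, 3-8, 4-9, 6-8

The edges on the cycle 3-2-11-13-3 are not bridges since each lies on that cycle.
But removing 12–4 disconnects 12 from 4; removing 10–11 disconnects 10 from 11; removing 4–9 disconnects 4 from 9; removing 8–3 disconnects 8 from 3 — these are bridges.
In total 10 edges are bridges.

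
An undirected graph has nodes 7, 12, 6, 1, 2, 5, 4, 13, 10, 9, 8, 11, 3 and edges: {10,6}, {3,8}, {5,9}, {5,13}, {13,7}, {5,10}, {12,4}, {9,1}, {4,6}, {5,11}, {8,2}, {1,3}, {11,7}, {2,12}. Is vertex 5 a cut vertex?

Deleting 5 raises the number of components from 1 to 2, so 5 is a cut vertex.

Yes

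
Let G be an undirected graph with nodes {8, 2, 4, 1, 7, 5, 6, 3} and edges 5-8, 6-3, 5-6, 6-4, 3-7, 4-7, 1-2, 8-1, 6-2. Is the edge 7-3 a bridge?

After removing 7-3, the path 7-4-6-3 still connects them, so the edge is not a bridge.

No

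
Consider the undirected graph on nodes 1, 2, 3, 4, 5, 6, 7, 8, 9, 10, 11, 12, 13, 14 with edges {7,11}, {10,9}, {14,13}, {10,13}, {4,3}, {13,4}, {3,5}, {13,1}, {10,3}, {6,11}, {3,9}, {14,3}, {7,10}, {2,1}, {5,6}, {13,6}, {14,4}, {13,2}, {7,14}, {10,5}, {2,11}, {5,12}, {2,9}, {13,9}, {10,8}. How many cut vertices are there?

Removing 5 increases the component count from 1 to 2, so 5 is a cut vertex.
Removing 10 increases the component count from 1 to 2, so 10 is a cut vertex.
By contrast removing 2 leaves 1 component; it is not a cut vertex. No other vertex is a cut vertex either.

2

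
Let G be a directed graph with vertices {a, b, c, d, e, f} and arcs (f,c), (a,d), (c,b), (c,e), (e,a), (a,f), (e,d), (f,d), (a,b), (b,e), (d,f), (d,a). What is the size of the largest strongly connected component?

{a, b, c, d, e, f} are all mutually reachable — one SCC of size 6.
The largest has 6 vertices.

6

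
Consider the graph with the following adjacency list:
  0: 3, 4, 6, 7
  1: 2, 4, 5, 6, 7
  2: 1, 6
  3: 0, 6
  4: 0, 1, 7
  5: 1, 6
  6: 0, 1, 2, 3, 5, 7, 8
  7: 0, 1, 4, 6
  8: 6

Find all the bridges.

6-8

The edges on the cycle 0-3-6-7-0 are not bridges since each lies on that cycle.
But removing 8-6 disconnects 8 from 6 — this is a bridge.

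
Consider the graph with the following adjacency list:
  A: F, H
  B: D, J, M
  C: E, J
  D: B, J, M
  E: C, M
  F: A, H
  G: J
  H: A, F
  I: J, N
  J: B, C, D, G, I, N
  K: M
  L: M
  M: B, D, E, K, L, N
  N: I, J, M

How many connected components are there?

Starting from A we can reach A, F, H. That is one component of size 3.
Starting from B we can reach B, C, D, E, G, I, J, K, L, M, N. That is one component of size 11.
Total: 2 components.

2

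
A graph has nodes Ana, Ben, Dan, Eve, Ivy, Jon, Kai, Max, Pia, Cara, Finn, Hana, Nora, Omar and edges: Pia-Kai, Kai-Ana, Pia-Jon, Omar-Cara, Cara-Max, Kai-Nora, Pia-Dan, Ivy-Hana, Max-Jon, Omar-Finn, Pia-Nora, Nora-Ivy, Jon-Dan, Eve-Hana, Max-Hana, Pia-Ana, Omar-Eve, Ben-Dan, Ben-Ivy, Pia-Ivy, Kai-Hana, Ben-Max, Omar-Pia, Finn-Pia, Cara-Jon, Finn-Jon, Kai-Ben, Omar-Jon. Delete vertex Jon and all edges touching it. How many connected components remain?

With Jon gone, the remaining components are: {Ana, Ben, Dan, Eve, Ivy, Kai, Max, Pia, Cara, Finn, Hana, Nora, Omar}.
That is 1 component.

1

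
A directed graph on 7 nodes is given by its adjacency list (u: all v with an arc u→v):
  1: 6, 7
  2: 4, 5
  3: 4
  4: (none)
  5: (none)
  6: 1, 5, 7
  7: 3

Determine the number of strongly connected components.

6

{1, 6} are all mutually reachable — one SCC of size 2.
{7} is an SCC by itself.
{5} is an SCC by itself.
{3} is an SCC by itself.
{2} is an SCC by itself.
(and 1 more singleton SCC)
That gives 6 strongly connected components.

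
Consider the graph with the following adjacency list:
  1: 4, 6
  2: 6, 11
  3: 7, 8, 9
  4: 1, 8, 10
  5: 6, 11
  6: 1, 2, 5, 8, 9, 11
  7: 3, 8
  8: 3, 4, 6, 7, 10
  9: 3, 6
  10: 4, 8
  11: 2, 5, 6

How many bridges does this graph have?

The edges on the cycle 6-2-11-6 are not bridges since each lies on that cycle.
Every edge lies on some cycle, so there are no bridges.

0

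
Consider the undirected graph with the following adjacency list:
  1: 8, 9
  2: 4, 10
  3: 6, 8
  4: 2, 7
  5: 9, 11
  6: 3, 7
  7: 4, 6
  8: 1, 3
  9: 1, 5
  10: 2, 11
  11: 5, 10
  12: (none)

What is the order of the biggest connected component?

12 is isolated — a component by itself.
Starting from 1 we can reach 1, 2, 3, 4, 5, 6, 7, 8, 9, 10, 11. That is one component of size 11.
The largest has 11 vertices.

11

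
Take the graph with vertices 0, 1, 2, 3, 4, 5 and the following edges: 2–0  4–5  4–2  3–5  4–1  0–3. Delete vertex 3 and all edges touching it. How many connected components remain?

With 3 gone, the remaining components are: {0, 1, 2, 4, 5}.
That is 1 component.

1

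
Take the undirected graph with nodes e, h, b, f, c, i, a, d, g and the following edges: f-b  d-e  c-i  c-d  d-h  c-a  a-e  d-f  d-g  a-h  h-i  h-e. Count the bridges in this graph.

The edges on the cycle c-a-e-h-d-c are not bridges since each lies on that cycle.
But removing f-b disconnects f from b; removing d-f disconnects d from f; removing d-g disconnects d from g — these are bridges.
That makes 3 bridges.

3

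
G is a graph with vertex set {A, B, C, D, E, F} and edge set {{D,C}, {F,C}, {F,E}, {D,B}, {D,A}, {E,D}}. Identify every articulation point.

Removing D increases the component count from 1 to 3, so D is a cut vertex.
By contrast removing F leaves 1 component; it is not a cut vertex. No other vertex is a cut vertex either.

D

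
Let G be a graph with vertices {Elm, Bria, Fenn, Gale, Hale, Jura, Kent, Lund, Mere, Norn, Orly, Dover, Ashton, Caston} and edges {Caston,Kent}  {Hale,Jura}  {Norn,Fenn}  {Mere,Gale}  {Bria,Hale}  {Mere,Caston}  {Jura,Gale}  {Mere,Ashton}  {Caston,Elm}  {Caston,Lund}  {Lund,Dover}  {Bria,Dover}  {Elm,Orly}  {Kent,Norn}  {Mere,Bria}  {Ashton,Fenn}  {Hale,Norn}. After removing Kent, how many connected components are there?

With Kent gone, the remaining components are: {Elm, Bria, Fenn, Gale, Hale, Jura, Lund, Mere, Norn, Orly, Dover, Ashton, Caston}.
That is 1 component.

1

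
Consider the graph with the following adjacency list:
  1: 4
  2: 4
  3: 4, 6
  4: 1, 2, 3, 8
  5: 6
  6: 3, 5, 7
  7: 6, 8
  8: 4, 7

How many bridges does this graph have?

The edges on the cycle 6-3-4-8-7-6 are not bridges since each lies on that cycle.
But removing 4-1 disconnects 4 from 1; removing 4-2 disconnects 4 from 2; removing 6-5 disconnects 6 from 5 — these are bridges.
That makes 3 bridges.

3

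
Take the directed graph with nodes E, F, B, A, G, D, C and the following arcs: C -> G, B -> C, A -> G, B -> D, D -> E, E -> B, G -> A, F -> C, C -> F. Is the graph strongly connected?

No

There is no directed path from G to B, so the graph is not strongly connected.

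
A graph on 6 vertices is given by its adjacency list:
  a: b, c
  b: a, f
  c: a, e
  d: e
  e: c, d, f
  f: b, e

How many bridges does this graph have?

The edges on the cycle b-f-e-c-a-b are not bridges since each lies on that cycle.
But removing e-d disconnects e from d — this is a bridge.

1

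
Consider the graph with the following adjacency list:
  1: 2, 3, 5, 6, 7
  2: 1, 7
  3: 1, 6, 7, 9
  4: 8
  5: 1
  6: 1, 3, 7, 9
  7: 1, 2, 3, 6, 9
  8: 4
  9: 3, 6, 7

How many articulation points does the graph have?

1

Removing 1 increases the component count from 2 to 3, so 1 is a cut vertex.
By contrast removing 9 leaves 2 components; it is not a cut vertex. No other vertex is a cut vertex either.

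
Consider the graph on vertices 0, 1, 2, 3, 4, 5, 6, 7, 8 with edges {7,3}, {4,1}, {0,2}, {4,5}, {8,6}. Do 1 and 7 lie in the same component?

The component containing 1 is {1, 4, 5}, and 7 is not in it.

No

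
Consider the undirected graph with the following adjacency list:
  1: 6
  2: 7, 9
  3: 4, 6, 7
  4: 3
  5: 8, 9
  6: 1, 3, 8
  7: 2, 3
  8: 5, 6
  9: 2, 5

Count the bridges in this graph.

2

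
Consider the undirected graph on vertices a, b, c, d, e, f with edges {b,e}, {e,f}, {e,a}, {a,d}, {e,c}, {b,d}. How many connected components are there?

1

Starting from a we can reach a, b, c, d, e, f. That is one component of size 6.
Total: 1 component.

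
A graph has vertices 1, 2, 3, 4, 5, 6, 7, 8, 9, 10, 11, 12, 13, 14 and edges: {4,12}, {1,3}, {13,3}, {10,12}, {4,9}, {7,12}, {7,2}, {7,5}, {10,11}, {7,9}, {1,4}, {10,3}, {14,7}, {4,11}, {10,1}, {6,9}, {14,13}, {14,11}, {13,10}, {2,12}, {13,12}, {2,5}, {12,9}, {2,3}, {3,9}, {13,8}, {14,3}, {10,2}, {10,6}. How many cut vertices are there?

1

Removing 13 increases the component count from 1 to 2, so 13 is a cut vertex.
By contrast removing 8 leaves 1 component; it is not a cut vertex. No other vertex is a cut vertex either.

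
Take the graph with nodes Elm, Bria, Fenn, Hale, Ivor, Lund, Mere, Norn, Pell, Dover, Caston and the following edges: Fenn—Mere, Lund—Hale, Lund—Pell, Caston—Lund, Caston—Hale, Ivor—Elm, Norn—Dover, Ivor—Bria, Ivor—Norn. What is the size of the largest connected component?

Starting from Fenn we can reach Fenn, Mere. That is one component of size 2.
Starting from Hale we can reach Hale, Lund, Pell, Caston. That is one component of size 4.
Starting from Elm we can reach Elm, Bria, Ivor, Norn, Dover. That is one component of size 5.
The largest has 5 vertices.

5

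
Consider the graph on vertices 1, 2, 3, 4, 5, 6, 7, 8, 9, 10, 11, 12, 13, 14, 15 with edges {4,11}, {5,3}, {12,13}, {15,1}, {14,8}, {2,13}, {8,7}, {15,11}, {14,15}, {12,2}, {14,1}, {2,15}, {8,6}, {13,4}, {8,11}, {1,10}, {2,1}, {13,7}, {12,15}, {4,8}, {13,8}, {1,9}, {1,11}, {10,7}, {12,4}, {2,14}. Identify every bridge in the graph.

1-9, 3-5, 6-8

The edges on the cycle 12-2-14-15-11-4-13-12 are not bridges since each lies on that cycle.
But removing 5 - 3 disconnects 5 from 3; removing 6 - 8 disconnects 6 from 8; removing 1 - 9 disconnects 1 from 9 — these are bridges.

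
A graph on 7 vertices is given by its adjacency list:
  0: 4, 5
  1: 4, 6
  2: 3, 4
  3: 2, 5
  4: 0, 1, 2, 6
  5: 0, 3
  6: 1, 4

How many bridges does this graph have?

0

The edges on the cycle 4-6-1-4 are not bridges since each lies on that cycle.
Every edge lies on some cycle, so there are no bridges.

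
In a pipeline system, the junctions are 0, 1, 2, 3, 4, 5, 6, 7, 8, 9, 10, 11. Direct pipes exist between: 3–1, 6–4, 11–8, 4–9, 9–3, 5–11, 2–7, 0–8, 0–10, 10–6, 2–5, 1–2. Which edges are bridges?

The edges on the cycle 0-10-6-4-9-3-1-2-5-11-8-0 are not bridges since each lies on that cycle.
But removing 7–2 disconnects 7 from 2 — this is a bridge.

2-7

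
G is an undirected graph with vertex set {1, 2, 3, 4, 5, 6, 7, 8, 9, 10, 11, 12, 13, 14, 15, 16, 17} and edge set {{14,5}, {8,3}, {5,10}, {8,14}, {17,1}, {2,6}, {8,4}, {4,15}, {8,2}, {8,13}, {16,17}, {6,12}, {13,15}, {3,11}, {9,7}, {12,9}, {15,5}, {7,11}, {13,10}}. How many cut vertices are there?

2

Removing 8 increases the component count from 2 to 3, so 8 is a cut vertex.
Removing 17 increases the component count from 2 to 3, so 17 is a cut vertex.
By contrast removing 2 leaves 2 components; it is not a cut vertex. No other vertex is a cut vertex either.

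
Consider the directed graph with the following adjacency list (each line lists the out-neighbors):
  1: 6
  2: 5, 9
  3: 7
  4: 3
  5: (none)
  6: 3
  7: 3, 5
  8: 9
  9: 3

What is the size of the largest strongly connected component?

2

{3, 7} are all mutually reachable — one SCC of size 2.
{5} is an SCC by itself.
{4} is an SCC by itself.
{8} is an SCC by itself.
{6} is an SCC by itself.
(and 3 more singleton SCCs)
The largest has 2 vertices.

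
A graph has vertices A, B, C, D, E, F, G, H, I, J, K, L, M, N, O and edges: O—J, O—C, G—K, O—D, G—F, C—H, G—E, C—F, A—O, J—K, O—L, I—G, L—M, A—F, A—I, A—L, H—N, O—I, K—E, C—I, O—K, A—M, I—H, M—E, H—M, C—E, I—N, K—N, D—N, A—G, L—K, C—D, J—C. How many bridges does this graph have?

0

The edges on the cycle O-J-C-O are not bridges since each lies on that cycle.
Every edge lies on some cycle, so there are no bridges.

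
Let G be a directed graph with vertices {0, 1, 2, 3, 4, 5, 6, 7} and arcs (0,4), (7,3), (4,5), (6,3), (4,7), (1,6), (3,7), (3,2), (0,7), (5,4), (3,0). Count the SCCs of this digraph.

{0, 3, 4, 5, 7} are all mutually reachable — one SCC of size 5.
{1} is an SCC by itself.
{2} is an SCC by itself.
{6} is an SCC by itself.
That gives 4 strongly connected components.

4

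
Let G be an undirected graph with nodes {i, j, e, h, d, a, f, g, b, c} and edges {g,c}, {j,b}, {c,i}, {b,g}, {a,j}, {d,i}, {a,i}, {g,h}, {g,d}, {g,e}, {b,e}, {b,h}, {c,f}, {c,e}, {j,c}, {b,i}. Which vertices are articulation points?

c

Removing c increases the component count from 1 to 2, so c is a cut vertex.
By contrast removing g leaves 1 component; it is not a cut vertex. No other vertex is a cut vertex either.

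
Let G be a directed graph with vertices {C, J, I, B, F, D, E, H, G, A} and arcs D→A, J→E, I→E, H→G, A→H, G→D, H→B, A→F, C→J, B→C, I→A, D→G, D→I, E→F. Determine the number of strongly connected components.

6

{A, D, G, H, I} are all mutually reachable — one SCC of size 5.
{F} is an SCC by itself.
{B} is an SCC by itself.
{E} is an SCC by itself.
{C} is an SCC by itself.
(and 1 more singleton SCC)
That gives 6 strongly connected components.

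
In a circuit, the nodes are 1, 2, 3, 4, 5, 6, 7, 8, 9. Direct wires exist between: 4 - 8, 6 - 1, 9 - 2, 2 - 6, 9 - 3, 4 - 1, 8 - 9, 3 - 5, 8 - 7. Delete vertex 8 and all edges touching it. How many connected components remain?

2

With 8 gone, the remaining components are: {7}; {1, 2, 3, 4, 5, 6, 9}.
That is 2 components.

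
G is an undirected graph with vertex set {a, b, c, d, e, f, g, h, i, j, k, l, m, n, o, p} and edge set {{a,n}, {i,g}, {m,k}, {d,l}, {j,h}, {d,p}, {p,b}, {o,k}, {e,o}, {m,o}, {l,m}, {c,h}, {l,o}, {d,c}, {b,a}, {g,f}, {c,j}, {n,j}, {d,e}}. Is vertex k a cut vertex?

Deleting k leaves 2 components (was 2), so k is not a cut vertex.

No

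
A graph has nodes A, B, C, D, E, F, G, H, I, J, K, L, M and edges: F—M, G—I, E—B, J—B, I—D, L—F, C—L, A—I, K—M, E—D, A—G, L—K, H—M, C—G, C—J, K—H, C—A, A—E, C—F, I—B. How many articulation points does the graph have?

Removing C increases the component count from 1 to 2, so C is a cut vertex.
By contrast removing F leaves 1 component; it is not a cut vertex. No other vertex is a cut vertex either.

1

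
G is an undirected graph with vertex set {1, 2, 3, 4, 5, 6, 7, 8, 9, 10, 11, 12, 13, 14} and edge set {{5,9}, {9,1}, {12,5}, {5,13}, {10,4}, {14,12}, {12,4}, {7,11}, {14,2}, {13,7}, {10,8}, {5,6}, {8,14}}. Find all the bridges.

The edges on the cycle 10-8-14-12-4-10 are not bridges since each lies on that cycle.
But removing 13-7 disconnects 13 from 7; removing 5-6 disconnects 5 from 6; removing 7-11 disconnects 7 from 11; removing 9-1 disconnects 9 from 1 — these are bridges.
In total 8 edges are bridges.

1-9, 11-7, 12-5, 13-5, 13-7, 14-2, 5-6, 5-9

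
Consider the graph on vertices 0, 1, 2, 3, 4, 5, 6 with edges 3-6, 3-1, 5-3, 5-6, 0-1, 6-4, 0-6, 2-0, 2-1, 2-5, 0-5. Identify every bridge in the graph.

4-6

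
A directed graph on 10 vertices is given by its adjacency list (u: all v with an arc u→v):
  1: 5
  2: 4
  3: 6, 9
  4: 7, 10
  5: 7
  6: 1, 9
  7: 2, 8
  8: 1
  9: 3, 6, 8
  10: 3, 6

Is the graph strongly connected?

Yes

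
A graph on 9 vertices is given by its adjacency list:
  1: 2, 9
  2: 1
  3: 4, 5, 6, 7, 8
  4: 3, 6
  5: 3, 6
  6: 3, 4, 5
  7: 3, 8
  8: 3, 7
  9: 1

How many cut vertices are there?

2

Removing 1 increases the component count from 2 to 3, so 1 is a cut vertex.
Removing 3 increases the component count from 2 to 3, so 3 is a cut vertex.
By contrast removing 9 leaves 2 components; it is not a cut vertex. No other vertex is a cut vertex either.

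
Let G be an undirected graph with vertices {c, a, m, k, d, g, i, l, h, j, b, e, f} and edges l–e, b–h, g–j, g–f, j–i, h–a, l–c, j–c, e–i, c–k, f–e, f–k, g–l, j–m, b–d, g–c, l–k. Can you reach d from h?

Yes

From h we can reach a, b, d, h, which includes d.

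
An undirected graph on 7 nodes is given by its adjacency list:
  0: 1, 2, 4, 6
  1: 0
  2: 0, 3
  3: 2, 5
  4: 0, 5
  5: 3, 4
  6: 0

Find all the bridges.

0-1, 0-6

The edges on the cycle 3-2-0-4-5-3 are not bridges since each lies on that cycle.
But removing 0-6 disconnects 0 from 6; removing 0-1 disconnects 0 from 1 — these are bridges.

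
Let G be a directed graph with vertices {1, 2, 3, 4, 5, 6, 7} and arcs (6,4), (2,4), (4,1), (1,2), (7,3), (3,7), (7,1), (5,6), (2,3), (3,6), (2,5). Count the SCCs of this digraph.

{1, 2, 3, 4, 5, 6, 7} are all mutually reachable — one SCC of size 7.
That gives 1 strongly connected component.

1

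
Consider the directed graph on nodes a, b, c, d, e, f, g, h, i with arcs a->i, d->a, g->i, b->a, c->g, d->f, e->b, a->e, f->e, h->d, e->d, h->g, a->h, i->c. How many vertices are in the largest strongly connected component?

{a, b, d, e, f, h} are all mutually reachable — one SCC of size 6.
{c, g, i} are all mutually reachable — one SCC of size 3.
The largest has 6 vertices.

6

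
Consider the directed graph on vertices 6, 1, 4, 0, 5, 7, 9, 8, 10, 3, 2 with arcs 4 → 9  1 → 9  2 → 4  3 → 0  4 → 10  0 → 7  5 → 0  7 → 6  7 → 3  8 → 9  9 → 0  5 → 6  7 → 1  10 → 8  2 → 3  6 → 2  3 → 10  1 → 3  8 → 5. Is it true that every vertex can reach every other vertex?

Yes

From 5 we can reach every vertex (0, 1, 2, 3, 4, 5, 6, 7, 8, 9, 10), and every vertex can reach 5 (0, 1, 2, 3, 4, 5, 6, 7, 8, 9, 10). So the whole graph is one strongly connected component.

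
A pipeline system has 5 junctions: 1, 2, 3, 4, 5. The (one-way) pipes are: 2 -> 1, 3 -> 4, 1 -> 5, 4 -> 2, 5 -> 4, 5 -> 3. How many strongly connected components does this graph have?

{1, 2, 3, 4, 5} are all mutually reachable — one SCC of size 5.
That gives 1 strongly connected component.

1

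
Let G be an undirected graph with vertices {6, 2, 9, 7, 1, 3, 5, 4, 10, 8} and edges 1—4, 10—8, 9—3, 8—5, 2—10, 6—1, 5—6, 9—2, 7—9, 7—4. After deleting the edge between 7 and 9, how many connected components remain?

1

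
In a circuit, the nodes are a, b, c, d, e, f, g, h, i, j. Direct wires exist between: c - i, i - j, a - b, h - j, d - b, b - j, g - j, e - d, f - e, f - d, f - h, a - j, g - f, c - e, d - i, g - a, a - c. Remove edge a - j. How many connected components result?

1

a and j are still connected via a-g-j, so the component count stays at 1.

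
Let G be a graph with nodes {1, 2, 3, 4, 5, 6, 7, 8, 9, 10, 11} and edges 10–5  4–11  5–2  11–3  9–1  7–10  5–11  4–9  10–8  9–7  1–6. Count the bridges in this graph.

The edges on the cycle 4-9-7-10-5-11-4 are not bridges since each lies on that cycle.
But removing 10–8 disconnects 10 from 8; removing 6–1 disconnects 6 from 1; removing 2–5 disconnects 2 from 5; removing 9–1 disconnects 9 from 1 — these are bridges.
In total 5 edges are bridges.

5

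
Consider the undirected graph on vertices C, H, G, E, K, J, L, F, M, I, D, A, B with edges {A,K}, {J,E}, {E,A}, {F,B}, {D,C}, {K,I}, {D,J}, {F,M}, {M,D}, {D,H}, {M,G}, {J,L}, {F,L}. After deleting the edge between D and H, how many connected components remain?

2

Before removal there is 1 component.
D-H is a bridge — removing it separates D's side from H's side.
After removal: 2 components.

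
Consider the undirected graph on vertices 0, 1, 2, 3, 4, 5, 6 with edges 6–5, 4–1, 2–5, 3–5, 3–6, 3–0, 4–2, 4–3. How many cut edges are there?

The edges on the cycle 3-6-5-3 are not bridges since each lies on that cycle.
But removing 4–1 disconnects 4 from 1; removing 0–3 disconnects 0 from 3 — these are bridges.
That makes 2 bridges.

2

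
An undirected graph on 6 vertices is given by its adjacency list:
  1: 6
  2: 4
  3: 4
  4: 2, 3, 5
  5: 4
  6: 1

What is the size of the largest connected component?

4

Starting from 1 we can reach 1, 6. That is one component of size 2.
Starting from 2 we can reach 2, 3, 4, 5. That is one component of size 4.
The largest has 4 vertices.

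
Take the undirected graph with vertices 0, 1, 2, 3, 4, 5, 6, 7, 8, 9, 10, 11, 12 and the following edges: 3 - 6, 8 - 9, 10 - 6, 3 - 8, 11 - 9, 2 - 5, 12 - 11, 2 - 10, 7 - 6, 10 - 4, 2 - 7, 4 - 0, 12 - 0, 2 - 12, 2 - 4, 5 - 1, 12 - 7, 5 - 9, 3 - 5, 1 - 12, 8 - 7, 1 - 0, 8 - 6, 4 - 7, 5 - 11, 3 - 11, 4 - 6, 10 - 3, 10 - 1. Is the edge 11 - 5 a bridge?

After removing 11 - 5, the path 11-3-5 still connects them, so the edge is not a bridge.

No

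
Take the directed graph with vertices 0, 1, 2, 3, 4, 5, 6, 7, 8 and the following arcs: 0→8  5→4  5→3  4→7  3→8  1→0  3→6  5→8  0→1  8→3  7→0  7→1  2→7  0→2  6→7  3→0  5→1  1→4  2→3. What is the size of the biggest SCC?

{0, 1, 2, 3, 4, 6, 7, 8} are all mutually reachable — one SCC of size 8.
{5} is an SCC by itself.
The largest has 8 vertices.

8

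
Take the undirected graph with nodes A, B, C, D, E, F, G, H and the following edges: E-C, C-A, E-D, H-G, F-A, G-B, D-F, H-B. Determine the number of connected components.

2

Starting from B we can reach B, G, H. That is one component of size 3.
Starting from A we can reach A, C, D, E, F. That is one component of size 5.
Total: 2 components.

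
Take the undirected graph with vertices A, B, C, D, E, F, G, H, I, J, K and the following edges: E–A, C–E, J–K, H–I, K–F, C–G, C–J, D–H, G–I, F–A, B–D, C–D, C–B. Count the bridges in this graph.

0

The edges on the cycle C-J-K-F-A-E-C are not bridges since each lies on that cycle.
Every edge lies on some cycle, so there are no bridges.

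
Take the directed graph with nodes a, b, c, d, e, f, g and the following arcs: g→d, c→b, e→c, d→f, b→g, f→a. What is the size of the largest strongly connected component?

{g} is an SCC by itself.
{a} is an SCC by itself.
{f} is an SCC by itself.
{d} is an SCC by itself.
{e} is an SCC by itself.
(and 2 more singleton SCCs)
The largest has 1 vertex.

1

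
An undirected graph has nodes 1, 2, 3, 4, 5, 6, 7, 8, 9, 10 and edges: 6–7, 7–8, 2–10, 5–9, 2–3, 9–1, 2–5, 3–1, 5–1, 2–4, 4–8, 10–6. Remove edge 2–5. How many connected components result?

1

2 and 5 are still connected via 2-3-1-5, so the component count stays at 1.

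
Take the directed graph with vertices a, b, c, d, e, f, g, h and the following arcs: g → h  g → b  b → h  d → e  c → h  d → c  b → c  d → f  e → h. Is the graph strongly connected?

There is no directed path from e to c, so the graph is not strongly connected.

No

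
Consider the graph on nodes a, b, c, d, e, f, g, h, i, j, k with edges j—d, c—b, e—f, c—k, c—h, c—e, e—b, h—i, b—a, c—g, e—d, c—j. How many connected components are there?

Starting from a we can reach a, b, c, d, e, f, g, h, i, j, k. That is one component of size 11.
Total: 1 component.

1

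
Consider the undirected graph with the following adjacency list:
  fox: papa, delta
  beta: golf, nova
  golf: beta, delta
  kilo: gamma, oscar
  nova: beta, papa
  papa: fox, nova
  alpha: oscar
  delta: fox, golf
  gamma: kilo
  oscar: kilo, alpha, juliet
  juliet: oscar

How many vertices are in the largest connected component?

6

Starting from kilo we can reach kilo, alpha, gamma, oscar, juliet. That is one component of size 5.
Starting from fox we can reach fox, beta, golf, nova, papa, delta. That is one component of size 6.
The largest has 6 vertices.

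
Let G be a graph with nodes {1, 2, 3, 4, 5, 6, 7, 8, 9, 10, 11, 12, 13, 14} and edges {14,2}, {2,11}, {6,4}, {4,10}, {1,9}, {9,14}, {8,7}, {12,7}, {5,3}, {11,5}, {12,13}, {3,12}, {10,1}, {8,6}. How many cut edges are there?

The edges on the cycle 8-6-4-10-1-9-14-2-11-5-3-12-7-8 are not bridges since each lies on that cycle.
But removing 12—13 disconnects 12 from 13 — this is a bridge.

1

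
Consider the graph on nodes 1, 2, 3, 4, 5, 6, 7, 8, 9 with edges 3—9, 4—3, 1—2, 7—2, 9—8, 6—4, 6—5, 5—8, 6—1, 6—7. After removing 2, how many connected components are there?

1

With 2 gone, the remaining components are: {1, 3, 4, 5, 6, 7, 8, 9}.
That is 1 component.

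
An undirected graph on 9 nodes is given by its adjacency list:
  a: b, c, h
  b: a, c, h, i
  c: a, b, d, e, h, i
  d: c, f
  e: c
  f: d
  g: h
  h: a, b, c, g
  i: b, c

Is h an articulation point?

Yes

Deleting h raises the number of components from 1 to 2, so h is a cut vertex.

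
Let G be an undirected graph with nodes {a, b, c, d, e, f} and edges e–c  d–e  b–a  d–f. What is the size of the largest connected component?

Starting from a we can reach a, b. That is one component of size 2.
Starting from c we can reach c, d, e, f. That is one component of size 4.
The largest has 4 vertices.

4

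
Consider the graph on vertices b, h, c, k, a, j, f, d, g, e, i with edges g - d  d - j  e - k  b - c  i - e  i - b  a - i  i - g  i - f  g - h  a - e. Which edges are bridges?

b-c, b-i, d-g, d-j, e-k, f-i, g-h, g-i

The edges on the cycle a-i-e-a are not bridges since each lies on that cycle.
But removing g - h disconnects g from h; removing d - g disconnects d from g; removing d - j disconnects d from j; removing f - i disconnects f from i — these are bridges.
In total 8 edges are bridges.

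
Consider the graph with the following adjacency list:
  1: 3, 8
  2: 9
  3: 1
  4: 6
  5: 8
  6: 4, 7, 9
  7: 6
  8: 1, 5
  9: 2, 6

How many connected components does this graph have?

2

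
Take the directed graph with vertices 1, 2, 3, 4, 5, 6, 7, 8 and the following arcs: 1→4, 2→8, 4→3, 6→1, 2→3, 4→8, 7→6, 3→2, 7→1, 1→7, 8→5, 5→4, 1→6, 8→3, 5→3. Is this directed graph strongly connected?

No

There is no directed path from 2 to 6, so the graph is not strongly connected.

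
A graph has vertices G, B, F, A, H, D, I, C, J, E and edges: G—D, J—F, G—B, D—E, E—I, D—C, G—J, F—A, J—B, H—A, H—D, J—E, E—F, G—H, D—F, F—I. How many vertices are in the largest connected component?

Starting from A we can reach A, B, C, D, E, F, G, H, I, J. That is one component of size 10.
The largest has 10 vertices.

10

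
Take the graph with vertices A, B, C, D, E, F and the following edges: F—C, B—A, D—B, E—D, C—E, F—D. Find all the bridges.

A-B, B-D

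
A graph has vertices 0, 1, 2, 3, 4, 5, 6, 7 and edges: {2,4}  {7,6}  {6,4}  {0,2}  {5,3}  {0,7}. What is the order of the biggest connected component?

5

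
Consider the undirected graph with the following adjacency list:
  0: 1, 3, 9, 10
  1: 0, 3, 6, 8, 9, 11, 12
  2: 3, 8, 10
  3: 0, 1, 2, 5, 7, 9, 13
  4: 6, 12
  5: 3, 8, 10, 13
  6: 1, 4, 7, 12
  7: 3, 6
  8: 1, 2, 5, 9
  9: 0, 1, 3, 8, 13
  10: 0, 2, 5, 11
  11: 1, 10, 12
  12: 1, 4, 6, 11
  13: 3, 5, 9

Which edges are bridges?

The edges on the cycle 6-12-1-6 are not bridges since each lies on that cycle.
Every edge lies on some cycle, so there are no bridges.

none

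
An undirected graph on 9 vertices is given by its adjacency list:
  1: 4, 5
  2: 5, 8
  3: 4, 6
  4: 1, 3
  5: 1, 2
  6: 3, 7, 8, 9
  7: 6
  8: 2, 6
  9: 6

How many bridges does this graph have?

2

The edges on the cycle 2-5-1-4-3-6-8-2 are not bridges since each lies on that cycle.
But removing 9-6 disconnects 9 from 6; removing 6-7 disconnects 6 from 7 — these are bridges.
That makes 2 bridges.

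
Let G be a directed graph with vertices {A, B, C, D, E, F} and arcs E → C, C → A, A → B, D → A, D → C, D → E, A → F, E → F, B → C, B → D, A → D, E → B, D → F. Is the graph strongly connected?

There is no directed path from F to D, so the graph is not strongly connected.

No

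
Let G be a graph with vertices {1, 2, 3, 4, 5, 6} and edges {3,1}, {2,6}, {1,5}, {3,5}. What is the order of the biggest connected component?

4 is isolated — a component by itself.
Starting from 2 we can reach 2, 6. That is one component of size 2.
Starting from 1 we can reach 1, 3, 5. That is one component of size 3.
The largest has 3 vertices.

3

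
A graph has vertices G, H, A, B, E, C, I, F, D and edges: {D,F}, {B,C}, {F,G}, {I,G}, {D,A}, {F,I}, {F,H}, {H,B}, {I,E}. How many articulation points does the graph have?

Removing B increases the component count from 1 to 2, so B is a cut vertex.
Removing D increases the component count from 1 to 2, so D is a cut vertex.
Removing F increases the component count from 1 to 3, so F is a cut vertex.
Likewise H, I are cut vertices.
By contrast removing C leaves 1 component; it is not a cut vertex. No other vertex is a cut vertex either.

5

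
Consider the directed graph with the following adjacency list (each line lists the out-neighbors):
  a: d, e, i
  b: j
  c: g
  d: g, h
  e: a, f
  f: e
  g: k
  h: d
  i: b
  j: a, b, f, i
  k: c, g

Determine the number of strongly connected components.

{a, b, e, f, i, j} are all mutually reachable — one SCC of size 6.
{c, g, k} are all mutually reachable — one SCC of size 3.
{d, h} are all mutually reachable — one SCC of size 2.
That gives 3 strongly connected components.

3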